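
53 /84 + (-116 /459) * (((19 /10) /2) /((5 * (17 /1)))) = 3430897 /5462100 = 0.63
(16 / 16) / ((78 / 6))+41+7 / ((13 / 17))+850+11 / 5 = 58658 / 65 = 902.43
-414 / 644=-9 / 14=-0.64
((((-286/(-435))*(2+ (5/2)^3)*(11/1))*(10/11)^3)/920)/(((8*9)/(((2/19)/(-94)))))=-65/40148064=-0.00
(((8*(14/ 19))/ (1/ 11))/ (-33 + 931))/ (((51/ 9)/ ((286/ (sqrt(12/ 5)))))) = 88088*sqrt(15)/ 145027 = 2.35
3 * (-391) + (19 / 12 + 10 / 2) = -13997 / 12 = -1166.42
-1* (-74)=74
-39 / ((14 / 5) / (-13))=2535 / 14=181.07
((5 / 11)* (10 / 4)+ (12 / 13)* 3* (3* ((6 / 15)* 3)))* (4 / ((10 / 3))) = 47643 / 3575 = 13.33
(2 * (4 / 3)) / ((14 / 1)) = 0.19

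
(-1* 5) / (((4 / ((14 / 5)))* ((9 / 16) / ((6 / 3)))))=-112 / 9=-12.44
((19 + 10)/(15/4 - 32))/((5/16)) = -3.28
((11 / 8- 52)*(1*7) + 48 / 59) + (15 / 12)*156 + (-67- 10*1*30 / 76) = -2058235 / 8968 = -229.51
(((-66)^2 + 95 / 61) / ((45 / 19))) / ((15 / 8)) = 40403272 / 41175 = 981.26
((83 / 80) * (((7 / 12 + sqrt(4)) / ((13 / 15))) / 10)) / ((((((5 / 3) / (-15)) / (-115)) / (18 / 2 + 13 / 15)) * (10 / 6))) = 19706607 / 10400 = 1894.87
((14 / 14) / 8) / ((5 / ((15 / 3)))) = 1 / 8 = 0.12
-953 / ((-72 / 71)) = 67663 / 72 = 939.76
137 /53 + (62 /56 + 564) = 842455 /1484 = 567.69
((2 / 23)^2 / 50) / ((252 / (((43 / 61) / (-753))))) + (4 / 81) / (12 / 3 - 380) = -708710944 / 5396102045775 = -0.00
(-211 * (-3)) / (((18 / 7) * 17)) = 1477 / 102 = 14.48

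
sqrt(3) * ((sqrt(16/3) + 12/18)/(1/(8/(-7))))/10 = -16/35 - 8 * sqrt(3)/105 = -0.59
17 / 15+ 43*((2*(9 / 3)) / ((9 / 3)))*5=6467 / 15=431.13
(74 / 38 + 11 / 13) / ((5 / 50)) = 6900 / 247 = 27.94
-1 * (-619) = 619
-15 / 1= -15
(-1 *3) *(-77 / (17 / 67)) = 15477 / 17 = 910.41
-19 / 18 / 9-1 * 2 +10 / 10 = -181 / 162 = -1.12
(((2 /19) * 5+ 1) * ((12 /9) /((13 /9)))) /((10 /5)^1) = 0.70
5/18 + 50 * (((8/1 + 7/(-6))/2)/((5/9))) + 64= 3346/9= 371.78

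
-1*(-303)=303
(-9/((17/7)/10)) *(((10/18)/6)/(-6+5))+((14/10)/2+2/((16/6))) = 4.88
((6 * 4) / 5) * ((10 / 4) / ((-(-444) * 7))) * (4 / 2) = 0.01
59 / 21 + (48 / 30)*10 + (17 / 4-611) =-49387 / 84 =-587.94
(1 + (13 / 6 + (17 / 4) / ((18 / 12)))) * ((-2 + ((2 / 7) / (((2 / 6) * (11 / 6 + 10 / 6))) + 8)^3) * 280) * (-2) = -31537903680 / 16807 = -1876474.31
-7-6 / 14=-52 / 7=-7.43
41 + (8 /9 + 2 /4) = 763 /18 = 42.39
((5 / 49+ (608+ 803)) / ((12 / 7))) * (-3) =-17286 / 7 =-2469.43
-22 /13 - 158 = -2076 /13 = -159.69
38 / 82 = 0.46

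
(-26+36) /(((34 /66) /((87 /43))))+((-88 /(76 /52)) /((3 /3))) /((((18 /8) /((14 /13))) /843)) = -24254.90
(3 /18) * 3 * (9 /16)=0.28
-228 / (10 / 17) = -1938 / 5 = -387.60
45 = 45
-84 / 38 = -42 / 19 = -2.21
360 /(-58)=-180 /29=-6.21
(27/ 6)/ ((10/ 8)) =18/ 5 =3.60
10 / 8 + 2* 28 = 229 / 4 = 57.25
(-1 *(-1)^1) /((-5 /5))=-1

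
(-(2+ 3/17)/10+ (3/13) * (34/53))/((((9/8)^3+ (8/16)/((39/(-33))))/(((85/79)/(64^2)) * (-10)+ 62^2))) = -95671305123/357828920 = -267.37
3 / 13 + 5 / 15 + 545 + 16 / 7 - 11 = 536.85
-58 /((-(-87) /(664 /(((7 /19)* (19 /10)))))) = -13280 /21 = -632.38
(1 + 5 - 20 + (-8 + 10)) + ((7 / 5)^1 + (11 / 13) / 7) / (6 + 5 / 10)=-69596 / 5915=-11.77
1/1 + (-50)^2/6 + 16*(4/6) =1285/3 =428.33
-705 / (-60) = 11.75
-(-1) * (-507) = -507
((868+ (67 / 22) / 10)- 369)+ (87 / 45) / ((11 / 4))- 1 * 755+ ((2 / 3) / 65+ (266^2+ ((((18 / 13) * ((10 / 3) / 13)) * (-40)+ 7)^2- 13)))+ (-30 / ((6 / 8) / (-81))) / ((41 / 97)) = 20147251321667 / 257620220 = 78205.24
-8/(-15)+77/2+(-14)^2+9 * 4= 8131/30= 271.03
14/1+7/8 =14.88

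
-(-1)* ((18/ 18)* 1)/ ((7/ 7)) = 1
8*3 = 24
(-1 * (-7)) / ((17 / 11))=77 / 17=4.53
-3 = -3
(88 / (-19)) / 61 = -88 / 1159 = -0.08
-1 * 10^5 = -100000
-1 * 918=-918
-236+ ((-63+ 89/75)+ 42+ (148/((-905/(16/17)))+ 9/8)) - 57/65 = -6137413573/24000600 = -255.72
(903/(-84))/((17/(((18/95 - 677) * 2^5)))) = 22118168/1615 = 13695.46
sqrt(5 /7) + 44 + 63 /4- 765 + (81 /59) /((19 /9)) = -3159425 /4484 + sqrt(35) /7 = -703.75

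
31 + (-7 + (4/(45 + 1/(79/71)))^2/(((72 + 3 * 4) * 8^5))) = 54284529703009/2261855404032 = 24.00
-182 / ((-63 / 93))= 806 / 3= 268.67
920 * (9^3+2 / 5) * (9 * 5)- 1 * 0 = 30197160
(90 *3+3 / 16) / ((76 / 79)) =341517 / 1216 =280.85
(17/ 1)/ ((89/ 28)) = 476/ 89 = 5.35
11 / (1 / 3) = 33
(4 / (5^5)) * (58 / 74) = 116 / 115625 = 0.00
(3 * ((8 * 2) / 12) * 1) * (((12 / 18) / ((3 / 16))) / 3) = 128 / 27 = 4.74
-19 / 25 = -0.76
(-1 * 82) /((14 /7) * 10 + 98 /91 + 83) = -26 /33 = -0.79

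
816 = 816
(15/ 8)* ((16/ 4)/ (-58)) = -15/ 116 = -0.13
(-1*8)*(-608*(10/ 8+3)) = 20672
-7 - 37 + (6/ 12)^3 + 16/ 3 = -925/ 24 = -38.54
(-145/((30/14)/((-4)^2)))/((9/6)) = -6496/9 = -721.78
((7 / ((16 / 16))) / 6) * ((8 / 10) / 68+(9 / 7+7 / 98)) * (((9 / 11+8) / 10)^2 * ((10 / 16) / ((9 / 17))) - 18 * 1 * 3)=-1674070267 / 19747200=-84.78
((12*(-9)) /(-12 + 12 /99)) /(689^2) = 891 /46522658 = 0.00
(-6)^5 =-7776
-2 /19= -0.11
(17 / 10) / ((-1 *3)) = -17 / 30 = -0.57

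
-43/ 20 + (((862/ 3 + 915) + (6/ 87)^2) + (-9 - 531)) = 33313091/ 50460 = 660.19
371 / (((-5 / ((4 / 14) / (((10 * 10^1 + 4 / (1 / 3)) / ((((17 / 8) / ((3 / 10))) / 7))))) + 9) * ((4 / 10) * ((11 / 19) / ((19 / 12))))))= -119833 / 91080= -1.32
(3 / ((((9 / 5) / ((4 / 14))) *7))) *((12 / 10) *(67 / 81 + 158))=51460 / 3969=12.97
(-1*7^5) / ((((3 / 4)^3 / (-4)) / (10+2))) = 17210368 / 9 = 1912263.11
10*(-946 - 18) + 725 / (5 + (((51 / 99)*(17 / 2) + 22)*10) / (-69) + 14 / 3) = -126619015 / 13306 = -9515.93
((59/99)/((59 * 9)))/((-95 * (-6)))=1/507870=0.00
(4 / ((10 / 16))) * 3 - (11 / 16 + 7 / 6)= 4163 / 240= 17.35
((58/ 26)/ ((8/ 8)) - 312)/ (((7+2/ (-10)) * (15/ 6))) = -4027/ 221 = -18.22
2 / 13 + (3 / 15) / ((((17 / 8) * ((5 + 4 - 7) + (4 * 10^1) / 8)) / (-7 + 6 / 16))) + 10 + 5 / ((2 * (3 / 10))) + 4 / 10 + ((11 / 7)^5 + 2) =338530937 / 11143041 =30.38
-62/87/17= -62/1479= -0.04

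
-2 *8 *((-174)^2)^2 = -14666178816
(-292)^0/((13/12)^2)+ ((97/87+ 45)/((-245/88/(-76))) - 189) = 3856898209/3602235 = 1070.70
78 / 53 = 1.47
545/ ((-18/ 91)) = -49595/ 18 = -2755.28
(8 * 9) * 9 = 648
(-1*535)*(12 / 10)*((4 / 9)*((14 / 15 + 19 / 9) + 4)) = -2010.01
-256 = -256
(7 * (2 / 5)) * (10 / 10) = 14 / 5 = 2.80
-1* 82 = -82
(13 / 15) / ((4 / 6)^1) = 13 / 10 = 1.30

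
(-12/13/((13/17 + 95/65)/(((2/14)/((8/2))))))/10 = -17/11480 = -0.00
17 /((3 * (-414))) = -17 /1242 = -0.01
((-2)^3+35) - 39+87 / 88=-969 / 88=-11.01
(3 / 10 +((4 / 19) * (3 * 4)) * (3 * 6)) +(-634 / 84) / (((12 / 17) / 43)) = -19822421 / 47880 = -414.00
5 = 5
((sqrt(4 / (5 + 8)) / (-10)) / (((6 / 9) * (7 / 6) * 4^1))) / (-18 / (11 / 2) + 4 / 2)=99 * sqrt(13) / 25480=0.01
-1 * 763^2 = -582169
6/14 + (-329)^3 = -249279020/7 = -35611288.57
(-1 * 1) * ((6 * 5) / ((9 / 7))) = -70 / 3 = -23.33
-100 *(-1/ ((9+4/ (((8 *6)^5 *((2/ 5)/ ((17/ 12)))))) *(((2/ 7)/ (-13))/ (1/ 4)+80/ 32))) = 2140353331200/ 464644838671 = 4.61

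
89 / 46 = 1.93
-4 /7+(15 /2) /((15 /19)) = 125 /14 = 8.93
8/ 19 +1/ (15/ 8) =272/ 285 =0.95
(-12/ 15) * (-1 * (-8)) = -32/ 5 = -6.40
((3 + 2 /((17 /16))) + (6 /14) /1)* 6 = 3792 /119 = 31.87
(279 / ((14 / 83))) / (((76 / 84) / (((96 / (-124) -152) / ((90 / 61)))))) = -17983776 / 95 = -189302.91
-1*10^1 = -10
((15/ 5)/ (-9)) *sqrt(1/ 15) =-sqrt(15)/ 45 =-0.09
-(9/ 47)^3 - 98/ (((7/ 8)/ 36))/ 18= -23257081/ 103823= -224.01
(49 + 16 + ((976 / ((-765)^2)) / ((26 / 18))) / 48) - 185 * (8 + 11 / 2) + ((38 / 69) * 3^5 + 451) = -215540120369 / 116654850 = -1847.67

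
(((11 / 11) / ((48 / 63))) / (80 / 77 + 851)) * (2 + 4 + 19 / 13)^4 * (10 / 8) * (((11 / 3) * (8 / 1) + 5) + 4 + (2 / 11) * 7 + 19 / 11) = 7396178781145 / 29980824432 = 246.70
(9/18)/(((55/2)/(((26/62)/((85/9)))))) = 117/144925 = 0.00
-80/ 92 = -0.87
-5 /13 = -0.38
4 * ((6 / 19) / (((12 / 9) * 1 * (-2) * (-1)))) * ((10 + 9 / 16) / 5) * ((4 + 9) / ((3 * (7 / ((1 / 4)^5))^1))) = 6591 / 10895360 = 0.00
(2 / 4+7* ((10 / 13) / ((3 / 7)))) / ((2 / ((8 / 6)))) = 1019 / 117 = 8.71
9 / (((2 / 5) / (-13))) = -585 / 2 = -292.50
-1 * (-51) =51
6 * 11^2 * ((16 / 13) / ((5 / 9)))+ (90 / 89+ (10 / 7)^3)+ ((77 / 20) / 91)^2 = 3327178181287 / 2063625200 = 1612.30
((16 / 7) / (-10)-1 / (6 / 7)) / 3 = -293 / 630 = -0.47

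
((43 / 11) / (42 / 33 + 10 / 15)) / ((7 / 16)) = 129 / 28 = 4.61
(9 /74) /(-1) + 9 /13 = 549 /962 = 0.57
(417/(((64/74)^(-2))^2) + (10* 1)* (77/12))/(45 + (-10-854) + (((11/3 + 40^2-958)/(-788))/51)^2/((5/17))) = -183345169298108760/504781418725971227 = -0.36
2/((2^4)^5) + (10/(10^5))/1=33393/327680000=0.00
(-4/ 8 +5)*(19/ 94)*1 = 0.91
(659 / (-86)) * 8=-2636 / 43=-61.30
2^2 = 4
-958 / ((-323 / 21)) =20118 / 323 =62.28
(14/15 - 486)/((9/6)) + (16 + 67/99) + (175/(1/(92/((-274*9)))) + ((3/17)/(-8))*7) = -2890292459/9222840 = -313.38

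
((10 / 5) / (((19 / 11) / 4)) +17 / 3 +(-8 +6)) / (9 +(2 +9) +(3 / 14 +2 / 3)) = 6622 / 16663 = 0.40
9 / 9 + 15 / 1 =16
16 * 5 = 80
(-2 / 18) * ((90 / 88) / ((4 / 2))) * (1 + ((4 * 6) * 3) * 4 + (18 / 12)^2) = -5825 / 352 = -16.55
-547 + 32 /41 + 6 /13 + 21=-279696 /533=-524.76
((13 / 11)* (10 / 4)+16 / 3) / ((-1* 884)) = -547 / 58344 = -0.01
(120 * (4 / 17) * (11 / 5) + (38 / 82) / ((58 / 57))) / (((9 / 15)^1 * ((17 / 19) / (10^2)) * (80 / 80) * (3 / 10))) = 40051667500 / 1030863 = 38852.56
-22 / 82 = -11 / 41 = -0.27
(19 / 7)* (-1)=-19 / 7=-2.71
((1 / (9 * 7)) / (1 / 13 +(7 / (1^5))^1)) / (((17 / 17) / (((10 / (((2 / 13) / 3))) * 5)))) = 4225 / 1932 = 2.19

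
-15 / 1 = -15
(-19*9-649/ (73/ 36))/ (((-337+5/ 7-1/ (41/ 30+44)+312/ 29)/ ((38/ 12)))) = 62724805773/ 13131779032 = 4.78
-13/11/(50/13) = -169/550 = -0.31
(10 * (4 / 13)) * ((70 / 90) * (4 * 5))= 5600 / 117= 47.86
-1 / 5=-0.20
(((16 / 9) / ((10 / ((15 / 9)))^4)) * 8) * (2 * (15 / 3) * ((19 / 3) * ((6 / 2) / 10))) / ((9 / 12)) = 608 / 2187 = 0.28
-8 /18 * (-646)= 2584 /9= 287.11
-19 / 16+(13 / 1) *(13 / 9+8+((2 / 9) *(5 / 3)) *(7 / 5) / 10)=264091 / 2160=122.26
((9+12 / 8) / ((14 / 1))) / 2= 0.38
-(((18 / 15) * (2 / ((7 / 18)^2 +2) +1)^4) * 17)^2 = -15422002415201976210562500 / 192736683677748946849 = -80015.92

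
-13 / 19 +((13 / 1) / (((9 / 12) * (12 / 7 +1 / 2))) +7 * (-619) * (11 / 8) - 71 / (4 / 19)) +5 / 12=-88881013 / 14136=-6287.56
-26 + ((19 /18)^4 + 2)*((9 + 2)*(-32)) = -7656592 /6561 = -1166.99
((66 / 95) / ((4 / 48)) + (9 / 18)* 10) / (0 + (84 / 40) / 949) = 6026.98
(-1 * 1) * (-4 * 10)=40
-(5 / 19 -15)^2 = -78400 / 361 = -217.17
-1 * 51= -51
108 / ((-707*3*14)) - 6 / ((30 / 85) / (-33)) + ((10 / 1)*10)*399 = 200241471 / 4949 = 40461.00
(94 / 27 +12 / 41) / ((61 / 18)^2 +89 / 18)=0.23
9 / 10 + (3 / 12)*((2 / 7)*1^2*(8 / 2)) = 83 / 70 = 1.19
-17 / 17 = -1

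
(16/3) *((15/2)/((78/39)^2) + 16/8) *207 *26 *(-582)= -64734696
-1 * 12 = -12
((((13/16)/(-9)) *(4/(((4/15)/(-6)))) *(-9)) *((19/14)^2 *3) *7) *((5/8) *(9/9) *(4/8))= -3167775/3584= -883.87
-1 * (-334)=334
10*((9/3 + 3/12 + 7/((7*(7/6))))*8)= 2300/7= 328.57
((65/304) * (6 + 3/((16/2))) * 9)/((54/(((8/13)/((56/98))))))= 0.24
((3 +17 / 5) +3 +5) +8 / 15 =224 / 15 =14.93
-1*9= -9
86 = 86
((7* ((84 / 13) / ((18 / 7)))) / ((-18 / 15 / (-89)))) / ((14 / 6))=21805 / 39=559.10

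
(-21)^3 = -9261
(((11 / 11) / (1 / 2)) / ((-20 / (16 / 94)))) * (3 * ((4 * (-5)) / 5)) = 48 / 235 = 0.20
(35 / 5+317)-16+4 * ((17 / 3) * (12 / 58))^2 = 263652 / 841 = 313.50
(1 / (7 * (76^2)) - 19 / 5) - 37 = -8248123 / 202160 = -40.80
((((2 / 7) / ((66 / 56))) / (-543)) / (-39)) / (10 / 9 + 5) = 8 / 4270695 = 0.00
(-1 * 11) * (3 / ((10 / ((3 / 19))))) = -99 / 190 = -0.52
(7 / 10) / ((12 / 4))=7 / 30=0.23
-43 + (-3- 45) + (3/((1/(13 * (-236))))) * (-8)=73541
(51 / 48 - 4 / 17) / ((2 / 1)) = 225 / 544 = 0.41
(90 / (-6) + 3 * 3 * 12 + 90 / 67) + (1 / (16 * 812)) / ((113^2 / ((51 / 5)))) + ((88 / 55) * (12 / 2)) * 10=10578284986137 / 55574774080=190.34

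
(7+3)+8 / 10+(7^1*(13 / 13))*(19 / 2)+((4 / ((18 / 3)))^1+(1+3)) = 2459 / 30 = 81.97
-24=-24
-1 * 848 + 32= -816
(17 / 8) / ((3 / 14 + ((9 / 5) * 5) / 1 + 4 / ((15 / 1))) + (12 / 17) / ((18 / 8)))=30345 / 139868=0.22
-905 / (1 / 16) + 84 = -14396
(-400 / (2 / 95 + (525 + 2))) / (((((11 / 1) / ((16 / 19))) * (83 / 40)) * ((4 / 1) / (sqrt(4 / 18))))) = -320000 * sqrt(2) / 137133513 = -0.00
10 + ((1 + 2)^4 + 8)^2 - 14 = 7917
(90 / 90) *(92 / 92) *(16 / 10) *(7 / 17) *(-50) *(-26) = 14560 / 17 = 856.47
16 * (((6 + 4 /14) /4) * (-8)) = -1408 /7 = -201.14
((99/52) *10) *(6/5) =297/13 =22.85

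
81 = 81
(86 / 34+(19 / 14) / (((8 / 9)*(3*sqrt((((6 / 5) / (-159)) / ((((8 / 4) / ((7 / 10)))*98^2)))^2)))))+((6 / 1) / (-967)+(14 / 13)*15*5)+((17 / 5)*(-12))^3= 95234703492229 / 53426750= 1782528.48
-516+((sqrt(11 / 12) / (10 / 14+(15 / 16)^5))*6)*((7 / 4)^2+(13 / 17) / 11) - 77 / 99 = -4651 / 9+4298964992*sqrt(33) / 1974440435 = -504.27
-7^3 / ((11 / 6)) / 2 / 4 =-1029 / 44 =-23.39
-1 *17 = -17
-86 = -86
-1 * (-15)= 15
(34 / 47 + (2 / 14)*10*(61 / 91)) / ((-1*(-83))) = 50328 / 2484937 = 0.02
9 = 9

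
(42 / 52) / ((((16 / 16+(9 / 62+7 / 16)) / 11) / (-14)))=-802032 / 10205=-78.59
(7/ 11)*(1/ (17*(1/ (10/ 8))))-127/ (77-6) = -1.74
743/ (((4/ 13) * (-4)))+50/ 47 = -453173/ 752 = -602.62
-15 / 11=-1.36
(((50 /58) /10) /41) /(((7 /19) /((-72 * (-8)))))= 27360 /8323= 3.29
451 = 451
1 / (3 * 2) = 1 / 6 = 0.17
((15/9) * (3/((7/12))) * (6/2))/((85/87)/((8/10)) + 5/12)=2088/133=15.70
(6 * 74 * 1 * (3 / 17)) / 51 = 444 / 289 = 1.54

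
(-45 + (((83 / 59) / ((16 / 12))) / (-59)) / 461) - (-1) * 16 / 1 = -186150205 / 6418964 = -29.00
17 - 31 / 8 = 105 / 8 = 13.12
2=2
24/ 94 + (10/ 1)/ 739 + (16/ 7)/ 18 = 0.40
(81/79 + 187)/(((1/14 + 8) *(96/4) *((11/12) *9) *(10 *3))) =51989/13256595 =0.00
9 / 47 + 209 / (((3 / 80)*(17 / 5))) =3929659 / 2397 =1639.41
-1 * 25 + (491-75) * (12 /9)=1589 /3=529.67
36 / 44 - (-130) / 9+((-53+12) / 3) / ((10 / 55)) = -11861 / 198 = -59.90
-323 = -323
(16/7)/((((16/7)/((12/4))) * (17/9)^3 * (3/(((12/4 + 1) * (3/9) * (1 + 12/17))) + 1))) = 253692/1321597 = 0.19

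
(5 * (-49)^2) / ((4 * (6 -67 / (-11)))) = 18865 / 76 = 248.22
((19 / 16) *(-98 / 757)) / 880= -931 / 5329280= -0.00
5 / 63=0.08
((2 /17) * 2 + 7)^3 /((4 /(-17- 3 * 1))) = -9304335 /4913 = -1893.82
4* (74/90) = 148/45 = 3.29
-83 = -83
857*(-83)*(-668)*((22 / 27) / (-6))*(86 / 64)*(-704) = 494446376248 / 81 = 6104276249.98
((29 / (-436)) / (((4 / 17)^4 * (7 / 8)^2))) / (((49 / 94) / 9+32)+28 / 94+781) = -1024552107 / 29401094072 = -0.03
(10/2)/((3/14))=70/3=23.33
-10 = -10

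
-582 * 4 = -2328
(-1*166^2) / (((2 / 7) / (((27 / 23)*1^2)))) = -2604042 / 23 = -113219.22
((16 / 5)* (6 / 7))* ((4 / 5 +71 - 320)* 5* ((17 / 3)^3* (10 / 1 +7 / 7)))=-2146155616 / 315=-6813192.43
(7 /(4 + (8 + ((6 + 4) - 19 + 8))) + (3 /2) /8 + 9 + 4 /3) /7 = 5891 /3696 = 1.59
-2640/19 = -138.95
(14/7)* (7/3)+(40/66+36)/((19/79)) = 32786/209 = 156.87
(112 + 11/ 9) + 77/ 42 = 2071/ 18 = 115.06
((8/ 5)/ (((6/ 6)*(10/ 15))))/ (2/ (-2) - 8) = -4/ 15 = -0.27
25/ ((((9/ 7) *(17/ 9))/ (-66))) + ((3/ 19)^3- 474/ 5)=-451374777/ 583015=-774.21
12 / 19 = 0.63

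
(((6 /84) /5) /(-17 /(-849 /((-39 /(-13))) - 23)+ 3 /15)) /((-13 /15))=-135 /2093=-0.06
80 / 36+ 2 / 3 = 26 / 9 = 2.89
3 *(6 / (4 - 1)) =6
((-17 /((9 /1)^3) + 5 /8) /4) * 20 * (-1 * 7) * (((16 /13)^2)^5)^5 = -24669511988208486336335759296359985628595545085179212758442311680 /36299040355178363987449638339404007752656468971445060267521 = -679618.85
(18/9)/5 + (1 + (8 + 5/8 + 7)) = 681/40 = 17.02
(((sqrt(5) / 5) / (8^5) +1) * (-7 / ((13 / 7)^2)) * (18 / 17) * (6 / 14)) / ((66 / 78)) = -2646 / 2431 - 1323 * sqrt(5) / 199147520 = -1.09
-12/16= -3/4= -0.75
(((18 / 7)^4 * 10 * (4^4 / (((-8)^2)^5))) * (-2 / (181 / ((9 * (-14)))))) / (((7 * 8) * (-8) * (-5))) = 59049 / 911382413312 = 0.00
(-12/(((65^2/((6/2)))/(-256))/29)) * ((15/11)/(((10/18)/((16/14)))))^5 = 125663519717720064/11436163063325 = 10988.26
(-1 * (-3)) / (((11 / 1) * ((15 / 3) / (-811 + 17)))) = -2382 / 55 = -43.31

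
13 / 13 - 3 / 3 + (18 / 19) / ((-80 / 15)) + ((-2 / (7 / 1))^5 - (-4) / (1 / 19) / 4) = 48079963 / 2554664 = 18.82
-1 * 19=-19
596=596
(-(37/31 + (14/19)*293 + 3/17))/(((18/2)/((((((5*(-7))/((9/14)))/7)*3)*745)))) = 113450864800/270351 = 419642.85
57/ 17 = 3.35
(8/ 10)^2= 16/ 25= 0.64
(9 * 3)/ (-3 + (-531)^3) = -9/ 49907098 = -0.00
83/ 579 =0.14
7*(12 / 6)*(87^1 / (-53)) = -1218 / 53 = -22.98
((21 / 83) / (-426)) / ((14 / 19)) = -19 / 23572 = -0.00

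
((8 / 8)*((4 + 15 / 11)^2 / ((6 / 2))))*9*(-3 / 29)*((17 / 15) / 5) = -177531 / 87725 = -2.02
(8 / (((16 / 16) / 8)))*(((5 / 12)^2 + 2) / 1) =139.11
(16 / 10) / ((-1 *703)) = -8 / 3515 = -0.00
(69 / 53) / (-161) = -3 / 371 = -0.01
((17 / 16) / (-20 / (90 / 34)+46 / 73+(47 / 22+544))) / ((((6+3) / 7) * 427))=13651 / 3803352440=0.00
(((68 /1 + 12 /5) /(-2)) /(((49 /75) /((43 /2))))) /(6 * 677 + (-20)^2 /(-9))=-255420 /885871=-0.29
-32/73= -0.44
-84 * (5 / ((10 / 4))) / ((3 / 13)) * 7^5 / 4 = -3058874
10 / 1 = 10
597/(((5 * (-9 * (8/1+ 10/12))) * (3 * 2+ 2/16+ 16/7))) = -22288/124815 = -0.18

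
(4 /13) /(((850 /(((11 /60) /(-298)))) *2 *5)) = -11 /493935000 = -0.00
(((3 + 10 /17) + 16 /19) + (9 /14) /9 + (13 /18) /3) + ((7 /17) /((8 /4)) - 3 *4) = -860959 /122094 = -7.05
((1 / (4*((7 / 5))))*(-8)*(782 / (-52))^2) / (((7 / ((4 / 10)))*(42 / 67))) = -10243027 / 347802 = -29.45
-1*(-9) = 9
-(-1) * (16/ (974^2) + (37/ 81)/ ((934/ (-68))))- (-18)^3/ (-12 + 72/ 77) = -527.10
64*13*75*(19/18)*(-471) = -31023200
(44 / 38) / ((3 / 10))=220 / 57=3.86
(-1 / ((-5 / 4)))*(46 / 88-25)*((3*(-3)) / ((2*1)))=9693 / 110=88.12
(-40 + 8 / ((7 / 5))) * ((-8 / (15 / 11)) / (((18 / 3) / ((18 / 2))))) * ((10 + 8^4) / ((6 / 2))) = 2890624 / 7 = 412946.29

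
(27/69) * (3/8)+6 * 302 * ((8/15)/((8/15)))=333435/184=1812.15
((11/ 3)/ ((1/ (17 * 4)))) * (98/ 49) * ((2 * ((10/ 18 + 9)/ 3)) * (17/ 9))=4374304/ 729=6000.42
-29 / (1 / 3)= -87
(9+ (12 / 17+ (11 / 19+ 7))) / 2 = 8.64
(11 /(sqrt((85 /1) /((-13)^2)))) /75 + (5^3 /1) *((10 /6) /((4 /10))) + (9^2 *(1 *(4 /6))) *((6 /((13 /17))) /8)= 143 *sqrt(85) /6375 + 22378 /39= 574.00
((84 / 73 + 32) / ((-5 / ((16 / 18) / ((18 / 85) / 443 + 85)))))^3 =-3099374115678397444096000 / 9298827017794481312899835901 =-0.00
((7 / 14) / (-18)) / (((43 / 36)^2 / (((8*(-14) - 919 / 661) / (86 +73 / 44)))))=118722384 / 4713982973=0.03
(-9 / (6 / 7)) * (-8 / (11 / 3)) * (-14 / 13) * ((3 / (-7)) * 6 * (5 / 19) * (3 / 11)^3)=1224720 / 3616327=0.34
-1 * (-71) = 71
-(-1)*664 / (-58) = -332 / 29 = -11.45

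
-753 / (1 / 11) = -8283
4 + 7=11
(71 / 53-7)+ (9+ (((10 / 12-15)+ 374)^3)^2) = 5367743115657461363285 / 2472768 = 2170742712481503.06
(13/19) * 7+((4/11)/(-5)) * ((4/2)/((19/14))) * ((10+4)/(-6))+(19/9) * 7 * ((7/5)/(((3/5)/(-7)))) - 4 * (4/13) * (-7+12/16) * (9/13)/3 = -1118440006/4768335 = -234.56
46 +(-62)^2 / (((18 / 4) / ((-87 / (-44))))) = 57256 / 33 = 1735.03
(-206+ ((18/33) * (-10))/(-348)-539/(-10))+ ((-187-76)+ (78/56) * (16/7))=-64384191/156310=-411.90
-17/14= -1.21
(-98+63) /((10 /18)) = -63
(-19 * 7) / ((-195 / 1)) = 133 / 195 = 0.68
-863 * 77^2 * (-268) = 1371282836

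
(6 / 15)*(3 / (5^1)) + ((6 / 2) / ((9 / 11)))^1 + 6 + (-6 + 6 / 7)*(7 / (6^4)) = 8891 / 900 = 9.88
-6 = -6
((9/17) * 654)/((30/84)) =82404/85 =969.46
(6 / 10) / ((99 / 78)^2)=676 / 1815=0.37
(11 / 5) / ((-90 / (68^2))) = -25432 / 225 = -113.03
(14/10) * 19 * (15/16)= 399/16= 24.94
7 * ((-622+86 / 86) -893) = -10598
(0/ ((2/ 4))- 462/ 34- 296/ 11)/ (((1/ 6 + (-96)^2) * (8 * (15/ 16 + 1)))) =-90876/ 320556709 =-0.00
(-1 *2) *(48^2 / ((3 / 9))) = -13824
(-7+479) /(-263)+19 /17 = -3027 /4471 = -0.68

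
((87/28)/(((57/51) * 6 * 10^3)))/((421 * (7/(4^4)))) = 1972/48993875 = 0.00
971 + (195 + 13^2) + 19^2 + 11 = 1707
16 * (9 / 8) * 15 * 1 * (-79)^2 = 1685070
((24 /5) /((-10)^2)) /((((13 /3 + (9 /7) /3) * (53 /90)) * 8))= 567 /265000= 0.00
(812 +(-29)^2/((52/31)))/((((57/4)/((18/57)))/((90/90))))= 136590/4693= 29.11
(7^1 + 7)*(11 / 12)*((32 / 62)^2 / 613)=9856 / 1767279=0.01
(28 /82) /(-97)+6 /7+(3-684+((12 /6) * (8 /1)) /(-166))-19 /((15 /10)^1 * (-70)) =-23570639726 /34659555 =-680.06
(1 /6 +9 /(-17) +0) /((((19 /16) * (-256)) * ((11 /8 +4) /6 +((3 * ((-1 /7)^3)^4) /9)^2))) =21265516683242871998511 /15965230335868121577703270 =0.00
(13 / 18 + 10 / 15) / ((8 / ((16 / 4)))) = 25 / 36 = 0.69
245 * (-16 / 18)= -1960 / 9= -217.78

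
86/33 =2.61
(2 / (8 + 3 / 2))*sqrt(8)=8*sqrt(2) / 19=0.60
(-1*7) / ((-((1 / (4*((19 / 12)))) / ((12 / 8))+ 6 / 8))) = 532 / 65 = 8.18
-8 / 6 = -4 / 3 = -1.33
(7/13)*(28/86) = 98/559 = 0.18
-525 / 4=-131.25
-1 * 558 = -558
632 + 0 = 632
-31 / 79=-0.39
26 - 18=8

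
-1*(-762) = 762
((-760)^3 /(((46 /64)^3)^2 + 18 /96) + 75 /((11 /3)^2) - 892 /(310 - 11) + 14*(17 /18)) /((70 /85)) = -5281553485765097089721 /3223861812171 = -1638269191.88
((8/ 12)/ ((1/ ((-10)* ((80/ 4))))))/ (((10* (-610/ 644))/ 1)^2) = -414736/ 279075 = -1.49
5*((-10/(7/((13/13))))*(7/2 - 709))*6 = 211650/7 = 30235.71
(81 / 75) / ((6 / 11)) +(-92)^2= 423299 / 50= 8465.98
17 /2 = 8.50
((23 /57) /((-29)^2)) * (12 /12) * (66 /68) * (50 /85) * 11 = 13915 /4617931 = 0.00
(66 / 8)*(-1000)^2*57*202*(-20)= -1899810000000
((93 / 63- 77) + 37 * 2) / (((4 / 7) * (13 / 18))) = -48 / 13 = -3.69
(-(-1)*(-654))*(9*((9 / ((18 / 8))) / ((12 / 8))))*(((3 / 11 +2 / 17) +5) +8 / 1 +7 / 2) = -265111.32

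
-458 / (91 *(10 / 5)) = -2.52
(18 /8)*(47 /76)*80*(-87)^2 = 16008435 /19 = 842549.21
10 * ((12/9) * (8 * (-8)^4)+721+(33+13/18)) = 4000085/9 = 444453.89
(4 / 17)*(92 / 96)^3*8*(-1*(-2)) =12167 / 3672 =3.31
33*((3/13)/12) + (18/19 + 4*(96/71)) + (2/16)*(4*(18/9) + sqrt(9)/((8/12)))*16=2244065/70148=31.99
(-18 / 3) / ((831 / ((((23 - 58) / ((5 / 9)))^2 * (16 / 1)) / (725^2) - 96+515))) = -440600758 / 145598125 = -3.03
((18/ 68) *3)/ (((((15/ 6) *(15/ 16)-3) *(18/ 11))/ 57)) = -5016/ 119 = -42.15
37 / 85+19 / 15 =434 / 255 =1.70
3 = 3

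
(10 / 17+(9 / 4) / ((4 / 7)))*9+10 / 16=11249 / 272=41.36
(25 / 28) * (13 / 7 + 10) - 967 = -187457 / 196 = -956.41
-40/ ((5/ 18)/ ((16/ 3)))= -768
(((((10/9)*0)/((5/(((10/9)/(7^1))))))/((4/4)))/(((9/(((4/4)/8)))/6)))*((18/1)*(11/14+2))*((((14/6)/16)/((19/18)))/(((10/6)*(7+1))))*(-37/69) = 0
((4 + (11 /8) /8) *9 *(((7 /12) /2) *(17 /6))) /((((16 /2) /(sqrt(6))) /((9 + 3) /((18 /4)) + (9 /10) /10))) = 8758757 *sqrt(6) /819200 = 26.19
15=15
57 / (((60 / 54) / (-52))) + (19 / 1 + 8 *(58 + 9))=-10563 / 5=-2112.60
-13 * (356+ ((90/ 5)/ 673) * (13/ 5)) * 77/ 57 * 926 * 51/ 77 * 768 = -188314764598272/ 63935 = -2945409628.50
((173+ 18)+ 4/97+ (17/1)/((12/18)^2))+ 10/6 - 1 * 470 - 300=-627445/1164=-539.04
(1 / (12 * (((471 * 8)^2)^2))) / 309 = 1 / 747451989090091008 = 0.00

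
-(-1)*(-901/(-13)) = 901/13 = 69.31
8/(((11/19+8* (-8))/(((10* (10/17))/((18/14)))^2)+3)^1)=-268.06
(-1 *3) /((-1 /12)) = 36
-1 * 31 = -31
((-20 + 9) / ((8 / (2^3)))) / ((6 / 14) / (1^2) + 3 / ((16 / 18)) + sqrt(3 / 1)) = -43736 / 11987 + 34496 * sqrt(3) / 35961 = -1.99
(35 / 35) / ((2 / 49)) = 49 / 2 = 24.50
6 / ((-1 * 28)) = -3 / 14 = -0.21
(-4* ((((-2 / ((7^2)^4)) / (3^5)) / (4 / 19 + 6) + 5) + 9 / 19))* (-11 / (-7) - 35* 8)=67011258628474252 / 10992443607621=6096.12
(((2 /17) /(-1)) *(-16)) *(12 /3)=128 /17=7.53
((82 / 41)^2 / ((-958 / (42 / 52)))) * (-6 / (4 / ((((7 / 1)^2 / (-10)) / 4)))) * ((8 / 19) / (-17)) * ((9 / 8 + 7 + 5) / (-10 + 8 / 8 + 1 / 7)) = -453789 / 1995230432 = -0.00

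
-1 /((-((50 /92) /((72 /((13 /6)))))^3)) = 7847380942848 /34328125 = 228599.17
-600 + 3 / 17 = -10197 / 17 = -599.82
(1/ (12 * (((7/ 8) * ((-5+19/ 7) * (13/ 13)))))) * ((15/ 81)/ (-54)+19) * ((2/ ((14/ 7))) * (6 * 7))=-193879/ 5832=-33.24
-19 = -19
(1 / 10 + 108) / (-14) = -7.72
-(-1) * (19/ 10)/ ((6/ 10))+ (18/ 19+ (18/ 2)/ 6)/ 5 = 1042/ 285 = 3.66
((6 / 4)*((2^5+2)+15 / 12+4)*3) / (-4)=-44.16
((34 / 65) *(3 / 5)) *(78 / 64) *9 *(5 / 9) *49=93.71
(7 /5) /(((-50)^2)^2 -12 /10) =7 /31249994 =0.00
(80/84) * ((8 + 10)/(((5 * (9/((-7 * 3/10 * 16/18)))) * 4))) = -8/45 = -0.18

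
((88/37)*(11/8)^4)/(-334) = -161051/6327296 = -0.03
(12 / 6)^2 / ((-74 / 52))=-104 / 37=-2.81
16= 16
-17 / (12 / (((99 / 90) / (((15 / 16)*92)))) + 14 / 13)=-2431 / 134704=-0.02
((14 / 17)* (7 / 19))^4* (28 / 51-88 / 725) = 1458448534592 / 402455875410975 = 0.00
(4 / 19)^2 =16 / 361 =0.04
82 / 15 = 5.47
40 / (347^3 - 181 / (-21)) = 210 / 219355141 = 0.00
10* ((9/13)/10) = 9/13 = 0.69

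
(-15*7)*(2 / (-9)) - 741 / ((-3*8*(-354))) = 23.25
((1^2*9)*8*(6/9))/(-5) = -48/5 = -9.60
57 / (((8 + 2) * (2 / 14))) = 399 / 10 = 39.90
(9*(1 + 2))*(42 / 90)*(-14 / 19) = -882 / 95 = -9.28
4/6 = 2/3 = 0.67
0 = 0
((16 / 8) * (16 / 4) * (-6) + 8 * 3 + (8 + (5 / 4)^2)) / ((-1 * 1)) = 231 / 16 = 14.44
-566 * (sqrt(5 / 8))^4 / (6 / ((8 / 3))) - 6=-7507 / 72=-104.26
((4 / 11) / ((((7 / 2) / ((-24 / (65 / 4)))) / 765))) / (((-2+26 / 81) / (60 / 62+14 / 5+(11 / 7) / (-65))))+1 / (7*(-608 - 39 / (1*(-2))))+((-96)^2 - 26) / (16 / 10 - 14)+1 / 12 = -8689521755857 / 18128930820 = -479.32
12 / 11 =1.09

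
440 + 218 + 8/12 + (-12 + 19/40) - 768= -14503/120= -120.86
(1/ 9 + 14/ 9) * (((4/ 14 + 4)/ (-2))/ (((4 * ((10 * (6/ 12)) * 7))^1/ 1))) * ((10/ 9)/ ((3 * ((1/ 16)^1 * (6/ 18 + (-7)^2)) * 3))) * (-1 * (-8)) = -400/ 48951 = -0.01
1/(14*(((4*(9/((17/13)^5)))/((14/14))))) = 1419857/187131672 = 0.01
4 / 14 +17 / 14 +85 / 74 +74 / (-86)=2845 / 1591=1.79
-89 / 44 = -2.02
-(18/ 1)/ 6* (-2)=6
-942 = -942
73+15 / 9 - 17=173 / 3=57.67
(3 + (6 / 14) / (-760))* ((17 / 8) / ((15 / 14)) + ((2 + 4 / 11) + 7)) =34.03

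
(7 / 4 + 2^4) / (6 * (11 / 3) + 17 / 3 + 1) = 0.62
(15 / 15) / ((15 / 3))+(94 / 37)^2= 6.65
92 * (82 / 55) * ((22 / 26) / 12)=1886 / 195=9.67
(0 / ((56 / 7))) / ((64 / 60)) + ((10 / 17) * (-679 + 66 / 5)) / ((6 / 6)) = -6658 / 17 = -391.65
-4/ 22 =-2/ 11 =-0.18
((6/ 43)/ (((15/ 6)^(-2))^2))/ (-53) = -1875/ 18232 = -0.10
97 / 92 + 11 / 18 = 1379 / 828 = 1.67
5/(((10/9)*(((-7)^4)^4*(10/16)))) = 36/166164652848005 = 0.00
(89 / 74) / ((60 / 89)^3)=62742241 / 15984000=3.93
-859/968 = -0.89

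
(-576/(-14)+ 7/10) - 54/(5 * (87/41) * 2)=15955/406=39.30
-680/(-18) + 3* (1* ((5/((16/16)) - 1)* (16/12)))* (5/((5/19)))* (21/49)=10588/63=168.06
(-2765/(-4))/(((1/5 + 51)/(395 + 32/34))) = 5345.59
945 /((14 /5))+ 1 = 677 /2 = 338.50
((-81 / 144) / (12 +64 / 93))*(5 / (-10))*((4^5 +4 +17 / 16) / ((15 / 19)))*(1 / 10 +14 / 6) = 424767363 / 6041600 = 70.31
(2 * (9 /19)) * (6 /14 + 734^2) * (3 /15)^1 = 13576662 /133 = 102080.17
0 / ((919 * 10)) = 0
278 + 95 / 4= 1207 / 4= 301.75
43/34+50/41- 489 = -678203/1394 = -486.52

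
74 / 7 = 10.57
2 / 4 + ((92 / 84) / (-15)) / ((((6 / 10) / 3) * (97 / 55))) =3581 / 12222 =0.29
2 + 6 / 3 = 4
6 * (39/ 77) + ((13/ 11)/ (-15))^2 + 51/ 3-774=-143684942/ 190575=-753.95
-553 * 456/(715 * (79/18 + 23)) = -12.88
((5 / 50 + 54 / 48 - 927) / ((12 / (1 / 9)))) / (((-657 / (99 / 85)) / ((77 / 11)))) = 2851387 / 26805600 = 0.11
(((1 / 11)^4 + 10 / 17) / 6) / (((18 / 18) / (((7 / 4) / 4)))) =341663 / 7964704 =0.04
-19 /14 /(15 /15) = -19 /14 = -1.36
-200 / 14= -100 / 7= -14.29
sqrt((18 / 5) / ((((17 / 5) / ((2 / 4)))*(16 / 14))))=3*sqrt(238) / 68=0.68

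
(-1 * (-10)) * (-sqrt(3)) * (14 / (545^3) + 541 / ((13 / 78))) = -1050916033528 * sqrt(3) / 32375725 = -56222.37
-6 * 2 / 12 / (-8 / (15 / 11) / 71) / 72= 355 / 2112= 0.17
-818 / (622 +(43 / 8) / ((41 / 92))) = -67076 / 51993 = -1.29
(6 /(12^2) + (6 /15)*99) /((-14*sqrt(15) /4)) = -4757*sqrt(15) /6300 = -2.92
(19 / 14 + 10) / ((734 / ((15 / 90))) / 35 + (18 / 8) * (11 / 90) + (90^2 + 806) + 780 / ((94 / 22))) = 149460 / 121264883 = 0.00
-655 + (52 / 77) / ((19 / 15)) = -957485 / 1463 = -654.47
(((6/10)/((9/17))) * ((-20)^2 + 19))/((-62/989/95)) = -133848293/186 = -719614.48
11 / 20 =0.55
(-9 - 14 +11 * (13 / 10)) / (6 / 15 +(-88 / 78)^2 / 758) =-21.66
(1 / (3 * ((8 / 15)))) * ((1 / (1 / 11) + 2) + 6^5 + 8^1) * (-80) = -389850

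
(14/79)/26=7/1027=0.01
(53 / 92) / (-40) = -53 / 3680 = -0.01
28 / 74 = 14 / 37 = 0.38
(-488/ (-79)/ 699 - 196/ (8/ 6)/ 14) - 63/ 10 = -4636124/ 276105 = -16.79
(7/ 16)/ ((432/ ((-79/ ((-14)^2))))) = -79/ 193536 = -0.00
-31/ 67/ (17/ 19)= -589/ 1139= -0.52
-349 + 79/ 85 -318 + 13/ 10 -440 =-187811/ 170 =-1104.77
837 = 837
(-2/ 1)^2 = 4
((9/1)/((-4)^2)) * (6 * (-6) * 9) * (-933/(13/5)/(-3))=-1133595/52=-21799.90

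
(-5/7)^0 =1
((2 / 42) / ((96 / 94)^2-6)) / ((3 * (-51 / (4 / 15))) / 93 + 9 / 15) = 136958 / 79401735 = 0.00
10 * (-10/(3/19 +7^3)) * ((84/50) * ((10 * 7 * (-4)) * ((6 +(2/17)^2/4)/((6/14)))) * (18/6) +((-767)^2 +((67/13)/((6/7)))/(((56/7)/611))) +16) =-749845735285/4522272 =-165811.73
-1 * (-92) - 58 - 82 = -48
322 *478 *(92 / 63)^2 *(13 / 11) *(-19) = -45968288704 / 6237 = -7370256.33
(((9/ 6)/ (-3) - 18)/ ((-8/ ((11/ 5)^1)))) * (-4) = -20.35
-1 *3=-3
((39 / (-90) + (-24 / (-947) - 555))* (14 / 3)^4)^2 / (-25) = -91860965990171845547584 / 33097296650625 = -2775482449.82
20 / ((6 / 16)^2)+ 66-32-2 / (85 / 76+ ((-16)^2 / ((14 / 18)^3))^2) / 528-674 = -260886084738938953 / 524101509506718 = -497.78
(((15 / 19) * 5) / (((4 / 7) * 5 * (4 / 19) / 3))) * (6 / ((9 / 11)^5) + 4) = 7014595 / 17496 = 400.93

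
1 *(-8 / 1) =-8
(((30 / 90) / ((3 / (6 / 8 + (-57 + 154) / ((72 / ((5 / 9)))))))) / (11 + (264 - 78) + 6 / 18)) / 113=971 / 130045824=0.00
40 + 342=382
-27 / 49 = -0.55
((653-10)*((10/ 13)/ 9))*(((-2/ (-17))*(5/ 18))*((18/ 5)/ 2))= 6430/ 1989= 3.23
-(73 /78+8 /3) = -281 /78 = -3.60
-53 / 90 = -0.59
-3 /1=-3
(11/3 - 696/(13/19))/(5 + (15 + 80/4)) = -39529/1560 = -25.34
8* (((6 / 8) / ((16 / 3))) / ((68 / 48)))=27 / 34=0.79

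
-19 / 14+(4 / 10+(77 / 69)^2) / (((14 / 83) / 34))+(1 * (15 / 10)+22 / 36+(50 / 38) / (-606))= 106293242453 / 319772565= 332.40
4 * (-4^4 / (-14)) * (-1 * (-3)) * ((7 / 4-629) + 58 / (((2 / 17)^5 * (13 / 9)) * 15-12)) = -12406095880320 / 89447351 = -138697.19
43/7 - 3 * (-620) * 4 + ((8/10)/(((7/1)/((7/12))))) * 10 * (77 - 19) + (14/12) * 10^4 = 402181/21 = 19151.48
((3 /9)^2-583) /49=-5246 /441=-11.90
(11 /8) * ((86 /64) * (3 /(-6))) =-0.92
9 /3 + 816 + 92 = 911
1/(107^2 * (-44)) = -0.00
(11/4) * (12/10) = 3.30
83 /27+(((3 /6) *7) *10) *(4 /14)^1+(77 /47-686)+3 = -848057 /1269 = -668.29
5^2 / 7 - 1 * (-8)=81 / 7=11.57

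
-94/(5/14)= -1316/5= -263.20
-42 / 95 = -0.44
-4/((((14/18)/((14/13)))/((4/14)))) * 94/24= -564/91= -6.20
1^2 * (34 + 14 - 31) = 17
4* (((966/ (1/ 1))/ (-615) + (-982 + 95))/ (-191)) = 18.61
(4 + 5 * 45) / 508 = 229 / 508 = 0.45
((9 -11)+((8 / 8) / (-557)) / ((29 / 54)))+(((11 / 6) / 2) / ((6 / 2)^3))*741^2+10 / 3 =10841035547 / 581508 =18642.97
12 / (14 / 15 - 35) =-180 / 511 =-0.35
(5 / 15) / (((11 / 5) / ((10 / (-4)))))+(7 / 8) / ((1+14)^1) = -0.32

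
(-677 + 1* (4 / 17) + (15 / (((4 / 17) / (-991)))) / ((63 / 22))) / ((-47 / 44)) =357173410 / 16779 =21286.93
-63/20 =-3.15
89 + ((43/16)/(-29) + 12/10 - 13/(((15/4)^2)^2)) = 2115076933/23490000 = 90.04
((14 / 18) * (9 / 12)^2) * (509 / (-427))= -509 / 976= -0.52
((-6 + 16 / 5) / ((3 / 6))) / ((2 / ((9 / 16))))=-63 / 40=-1.58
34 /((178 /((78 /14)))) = 663 /623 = 1.06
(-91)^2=8281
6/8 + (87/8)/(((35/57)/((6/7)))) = 3903/245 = 15.93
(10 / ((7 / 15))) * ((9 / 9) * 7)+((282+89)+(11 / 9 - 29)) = 4439 / 9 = 493.22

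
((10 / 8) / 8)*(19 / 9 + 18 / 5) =257 / 288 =0.89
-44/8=-11/2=-5.50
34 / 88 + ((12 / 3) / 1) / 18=241 / 396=0.61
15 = 15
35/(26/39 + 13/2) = 210/43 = 4.88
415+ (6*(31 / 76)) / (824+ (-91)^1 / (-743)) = 9656402809 / 23268274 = 415.00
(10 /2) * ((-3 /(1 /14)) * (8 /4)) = -420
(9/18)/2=1/4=0.25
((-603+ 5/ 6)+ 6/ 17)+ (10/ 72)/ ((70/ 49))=-736501/ 1224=-601.72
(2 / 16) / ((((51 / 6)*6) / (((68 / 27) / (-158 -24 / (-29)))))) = -29 / 738396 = -0.00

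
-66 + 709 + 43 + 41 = 727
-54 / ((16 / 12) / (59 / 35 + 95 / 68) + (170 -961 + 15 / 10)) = 2377188 / 34736329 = 0.07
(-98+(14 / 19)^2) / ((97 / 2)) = -70364 / 35017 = -2.01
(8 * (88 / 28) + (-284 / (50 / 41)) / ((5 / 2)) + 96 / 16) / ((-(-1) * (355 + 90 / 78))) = -352677 / 2025625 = -0.17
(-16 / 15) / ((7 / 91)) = -208 / 15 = -13.87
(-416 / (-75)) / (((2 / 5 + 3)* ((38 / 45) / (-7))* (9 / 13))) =-18928 / 969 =-19.53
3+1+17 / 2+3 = 31 / 2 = 15.50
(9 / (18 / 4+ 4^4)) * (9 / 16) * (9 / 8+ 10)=7209 / 33344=0.22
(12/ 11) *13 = 156/ 11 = 14.18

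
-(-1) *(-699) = -699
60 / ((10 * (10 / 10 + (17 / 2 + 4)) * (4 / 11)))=11 / 9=1.22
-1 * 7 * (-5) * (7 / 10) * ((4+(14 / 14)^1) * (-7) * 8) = -6860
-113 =-113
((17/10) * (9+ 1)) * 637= 10829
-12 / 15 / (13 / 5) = -0.31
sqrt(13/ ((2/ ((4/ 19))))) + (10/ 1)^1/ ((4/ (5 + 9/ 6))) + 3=sqrt(494)/ 19 + 77/ 4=20.42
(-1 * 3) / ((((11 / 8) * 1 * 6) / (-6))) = 24 / 11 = 2.18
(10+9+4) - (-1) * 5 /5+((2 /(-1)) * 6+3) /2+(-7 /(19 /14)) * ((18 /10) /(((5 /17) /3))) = -75.20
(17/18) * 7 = 119/18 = 6.61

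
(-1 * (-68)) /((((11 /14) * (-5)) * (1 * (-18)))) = 476 /495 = 0.96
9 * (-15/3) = -45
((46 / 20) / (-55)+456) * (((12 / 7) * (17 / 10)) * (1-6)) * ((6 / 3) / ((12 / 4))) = -8526418 / 1925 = -4429.31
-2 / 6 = -1 / 3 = -0.33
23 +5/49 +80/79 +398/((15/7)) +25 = 13636451/58065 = 234.85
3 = 3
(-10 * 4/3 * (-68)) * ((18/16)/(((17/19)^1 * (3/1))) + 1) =3860/3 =1286.67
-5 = -5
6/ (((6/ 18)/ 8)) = 144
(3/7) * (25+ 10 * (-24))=-645/7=-92.14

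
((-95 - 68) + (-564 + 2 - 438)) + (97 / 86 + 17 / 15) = -1497353 / 1290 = -1160.74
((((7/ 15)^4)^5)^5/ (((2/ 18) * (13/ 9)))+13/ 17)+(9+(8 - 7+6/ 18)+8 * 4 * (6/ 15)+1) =276183867573860576535467285789801852518482435877056458078301341621240645476670798306679366403701413805770862259173504392/ 11092595090775625612938125354606939418925398003673571323187708783111748232883160547590506439519231207668781280517578125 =24.90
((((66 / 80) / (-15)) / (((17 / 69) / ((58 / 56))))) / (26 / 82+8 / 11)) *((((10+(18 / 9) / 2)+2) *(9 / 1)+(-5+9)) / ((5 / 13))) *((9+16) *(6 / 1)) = -15615109653 / 1494640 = -10447.41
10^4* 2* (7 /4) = 35000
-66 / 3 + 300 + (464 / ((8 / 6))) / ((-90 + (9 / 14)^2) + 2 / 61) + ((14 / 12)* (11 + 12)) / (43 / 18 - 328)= 1719662072257 / 6275413727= 274.03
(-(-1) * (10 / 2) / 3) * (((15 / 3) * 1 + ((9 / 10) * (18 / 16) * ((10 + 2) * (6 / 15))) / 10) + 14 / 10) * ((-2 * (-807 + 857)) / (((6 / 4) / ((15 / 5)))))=-6886 / 3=-2295.33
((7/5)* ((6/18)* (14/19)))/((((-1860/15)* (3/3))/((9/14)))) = -0.00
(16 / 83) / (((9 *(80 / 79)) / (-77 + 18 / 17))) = -101989 / 63495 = -1.61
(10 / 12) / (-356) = -5 / 2136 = -0.00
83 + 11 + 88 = 182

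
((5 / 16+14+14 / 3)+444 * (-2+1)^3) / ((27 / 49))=-999649 / 1296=-771.33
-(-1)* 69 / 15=23 / 5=4.60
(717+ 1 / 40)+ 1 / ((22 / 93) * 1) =721.25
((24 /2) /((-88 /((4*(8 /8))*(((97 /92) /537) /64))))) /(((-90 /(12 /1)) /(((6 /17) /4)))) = 97 /492722560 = 0.00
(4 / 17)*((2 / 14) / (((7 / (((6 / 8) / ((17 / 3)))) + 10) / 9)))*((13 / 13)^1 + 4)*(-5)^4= 15.03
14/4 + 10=27/2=13.50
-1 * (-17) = 17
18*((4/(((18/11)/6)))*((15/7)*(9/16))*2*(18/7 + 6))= 267300/49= 5455.10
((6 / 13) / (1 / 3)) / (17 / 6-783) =-108 / 60853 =-0.00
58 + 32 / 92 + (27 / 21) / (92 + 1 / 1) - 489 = -2149316 / 4991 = -430.64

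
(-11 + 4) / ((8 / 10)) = -35 / 4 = -8.75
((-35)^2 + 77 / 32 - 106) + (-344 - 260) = 16557 / 32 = 517.41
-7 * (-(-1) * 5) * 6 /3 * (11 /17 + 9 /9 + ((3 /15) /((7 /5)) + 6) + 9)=-19980 /17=-1175.29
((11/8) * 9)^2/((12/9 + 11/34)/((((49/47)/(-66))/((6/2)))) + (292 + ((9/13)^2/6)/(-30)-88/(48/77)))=-20696330655/22142036816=-0.93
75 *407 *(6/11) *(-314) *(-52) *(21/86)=2854542600/43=66384711.63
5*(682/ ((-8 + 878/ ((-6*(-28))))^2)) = 443.20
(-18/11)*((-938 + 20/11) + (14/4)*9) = 179127/121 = 1480.39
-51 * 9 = -459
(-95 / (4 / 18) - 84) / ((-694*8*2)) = 1023 / 22208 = 0.05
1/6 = 0.17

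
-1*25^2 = -625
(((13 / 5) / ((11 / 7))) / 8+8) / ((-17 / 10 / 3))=-10833 / 748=-14.48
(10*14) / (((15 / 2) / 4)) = 224 / 3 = 74.67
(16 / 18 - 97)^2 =748225 / 81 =9237.35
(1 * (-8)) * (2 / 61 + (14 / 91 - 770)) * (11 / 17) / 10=26860328 / 67405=398.49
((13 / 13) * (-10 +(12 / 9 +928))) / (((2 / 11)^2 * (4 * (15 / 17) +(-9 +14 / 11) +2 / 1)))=-31202633 / 2466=-12653.14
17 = 17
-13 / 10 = -1.30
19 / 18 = 1.06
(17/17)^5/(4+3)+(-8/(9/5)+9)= 4.70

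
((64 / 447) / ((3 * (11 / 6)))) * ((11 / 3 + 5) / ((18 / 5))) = 8320 / 132759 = 0.06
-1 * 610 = -610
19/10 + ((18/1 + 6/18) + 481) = 15037/30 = 501.23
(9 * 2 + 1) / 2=9.50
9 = 9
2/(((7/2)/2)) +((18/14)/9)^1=1.29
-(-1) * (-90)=-90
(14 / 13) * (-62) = -868 / 13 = -66.77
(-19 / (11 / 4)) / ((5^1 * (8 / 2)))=-19 / 55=-0.35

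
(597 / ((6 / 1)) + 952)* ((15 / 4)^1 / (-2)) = -31545 / 16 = -1971.56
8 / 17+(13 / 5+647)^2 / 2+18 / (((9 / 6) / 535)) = 92399484 / 425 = 217410.55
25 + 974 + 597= 1596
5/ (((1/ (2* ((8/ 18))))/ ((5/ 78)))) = 100/ 351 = 0.28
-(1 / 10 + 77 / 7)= -111 / 10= -11.10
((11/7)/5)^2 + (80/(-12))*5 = -122137/3675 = -33.23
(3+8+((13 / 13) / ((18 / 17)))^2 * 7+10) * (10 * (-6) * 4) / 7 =-25220 / 27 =-934.07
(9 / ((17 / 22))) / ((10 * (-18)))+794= 793.94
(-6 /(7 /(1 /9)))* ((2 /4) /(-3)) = 1 /63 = 0.02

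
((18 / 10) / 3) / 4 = 3 / 20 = 0.15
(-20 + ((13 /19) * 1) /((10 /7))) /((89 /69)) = -255921 /16910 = -15.13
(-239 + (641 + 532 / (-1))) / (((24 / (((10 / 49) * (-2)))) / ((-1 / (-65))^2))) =1 / 1911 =0.00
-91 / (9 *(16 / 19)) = -1729 / 144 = -12.01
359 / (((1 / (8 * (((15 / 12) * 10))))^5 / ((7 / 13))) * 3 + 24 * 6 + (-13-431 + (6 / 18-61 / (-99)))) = -2487870000000000 / 2072419999996139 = -1.20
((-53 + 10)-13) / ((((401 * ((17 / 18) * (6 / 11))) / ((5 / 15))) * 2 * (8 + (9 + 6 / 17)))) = -308 / 118295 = -0.00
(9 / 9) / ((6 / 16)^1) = 8 / 3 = 2.67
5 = 5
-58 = -58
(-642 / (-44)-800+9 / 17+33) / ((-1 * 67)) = 281203 / 25058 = 11.22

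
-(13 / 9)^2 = -169 / 81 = -2.09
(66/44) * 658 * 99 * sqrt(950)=488565 * sqrt(38)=3011716.93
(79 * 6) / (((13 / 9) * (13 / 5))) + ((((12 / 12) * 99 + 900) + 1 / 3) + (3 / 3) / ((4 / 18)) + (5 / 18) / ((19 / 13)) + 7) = 32864995 / 28899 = 1137.24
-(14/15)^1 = -14/15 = -0.93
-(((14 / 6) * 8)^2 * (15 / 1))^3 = -3855122432000 / 27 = -142782312296.30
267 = 267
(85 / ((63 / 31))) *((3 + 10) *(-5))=-171275 / 63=-2718.65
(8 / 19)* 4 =32 / 19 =1.68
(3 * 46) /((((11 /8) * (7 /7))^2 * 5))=8832 /605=14.60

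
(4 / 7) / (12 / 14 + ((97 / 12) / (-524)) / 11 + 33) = 276672 / 16392137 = 0.02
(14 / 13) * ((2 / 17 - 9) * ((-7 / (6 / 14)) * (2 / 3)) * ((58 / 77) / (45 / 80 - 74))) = -27465088 / 25707825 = -1.07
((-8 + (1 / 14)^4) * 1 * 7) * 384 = -7375848 / 343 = -21503.93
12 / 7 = 1.71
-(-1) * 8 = 8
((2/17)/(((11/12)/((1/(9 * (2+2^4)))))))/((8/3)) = 1/3366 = 0.00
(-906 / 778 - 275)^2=76266.84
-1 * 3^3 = -27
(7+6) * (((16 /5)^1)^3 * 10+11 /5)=107211 /25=4288.44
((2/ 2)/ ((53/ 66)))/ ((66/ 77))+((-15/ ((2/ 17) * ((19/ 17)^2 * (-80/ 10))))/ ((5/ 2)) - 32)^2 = 320429187325/ 442048832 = 724.87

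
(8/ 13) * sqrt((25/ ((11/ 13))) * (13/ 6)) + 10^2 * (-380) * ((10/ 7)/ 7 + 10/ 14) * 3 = -5130000/ 49 + 20 * sqrt(66)/ 33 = -104688.95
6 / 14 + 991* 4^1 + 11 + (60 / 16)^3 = 1804617 / 448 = 4028.16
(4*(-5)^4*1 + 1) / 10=2501 / 10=250.10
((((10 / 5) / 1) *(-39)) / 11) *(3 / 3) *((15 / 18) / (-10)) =13 / 22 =0.59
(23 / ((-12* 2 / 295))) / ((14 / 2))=-6785 / 168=-40.39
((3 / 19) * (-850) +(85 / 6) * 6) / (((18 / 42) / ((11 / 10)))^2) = -1108723 / 3420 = -324.19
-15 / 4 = -3.75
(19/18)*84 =266/3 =88.67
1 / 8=0.12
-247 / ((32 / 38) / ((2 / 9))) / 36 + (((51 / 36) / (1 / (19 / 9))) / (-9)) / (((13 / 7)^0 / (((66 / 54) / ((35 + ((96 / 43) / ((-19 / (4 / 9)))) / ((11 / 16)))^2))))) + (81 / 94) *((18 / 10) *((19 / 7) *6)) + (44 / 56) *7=328307500296656004157 / 11340783555736934880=28.95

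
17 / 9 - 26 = -217 / 9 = -24.11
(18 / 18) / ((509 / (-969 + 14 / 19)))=-18397 / 9671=-1.90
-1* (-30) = 30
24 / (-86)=-0.28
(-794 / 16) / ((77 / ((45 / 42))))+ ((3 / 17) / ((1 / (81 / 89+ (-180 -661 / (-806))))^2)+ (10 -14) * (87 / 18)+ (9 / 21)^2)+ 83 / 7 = 3168678864038948219 / 565807929422736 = 5600.27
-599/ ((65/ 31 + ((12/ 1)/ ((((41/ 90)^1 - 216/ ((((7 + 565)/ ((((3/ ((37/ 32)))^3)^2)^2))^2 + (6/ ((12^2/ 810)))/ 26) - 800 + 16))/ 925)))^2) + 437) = -183504965195996920911461477223267300754226476118018308994956346687055454721524467439746203795124054284463401/ 70536218789056587674867984769634526550156705347045883540642380159497140534340906671725563380527126559016827619948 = -0.00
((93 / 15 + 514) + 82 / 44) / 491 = 57427 / 54010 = 1.06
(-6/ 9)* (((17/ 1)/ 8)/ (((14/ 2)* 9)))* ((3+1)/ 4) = -0.02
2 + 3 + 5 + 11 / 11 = 11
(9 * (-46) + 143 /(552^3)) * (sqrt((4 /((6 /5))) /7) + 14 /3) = -2217.69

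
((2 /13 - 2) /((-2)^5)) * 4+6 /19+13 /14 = 5101 /3458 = 1.48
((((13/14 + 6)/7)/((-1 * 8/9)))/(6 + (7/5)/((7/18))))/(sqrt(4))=-1455/25088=-0.06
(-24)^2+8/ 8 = 577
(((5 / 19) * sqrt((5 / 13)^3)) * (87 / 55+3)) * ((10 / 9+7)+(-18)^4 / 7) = 1454300 * sqrt(65) / 2717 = 4315.40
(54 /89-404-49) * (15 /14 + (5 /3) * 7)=-7180235 /1246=-5762.63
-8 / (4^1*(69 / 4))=-8 / 69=-0.12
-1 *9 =-9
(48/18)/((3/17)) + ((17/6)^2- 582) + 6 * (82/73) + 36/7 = -10062217/18396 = -546.98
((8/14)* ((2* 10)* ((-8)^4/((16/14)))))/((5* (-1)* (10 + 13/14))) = -114688/153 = -749.59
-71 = -71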